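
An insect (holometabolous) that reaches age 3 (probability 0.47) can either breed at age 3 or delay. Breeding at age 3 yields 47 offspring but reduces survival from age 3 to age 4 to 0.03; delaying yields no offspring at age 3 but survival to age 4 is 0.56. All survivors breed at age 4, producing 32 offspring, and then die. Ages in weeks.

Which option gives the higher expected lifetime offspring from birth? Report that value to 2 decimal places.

breed at age 3: R₀ = 0.47 × (47 + 0.03 × 32) = 0.47 × 47.9600 = 22.5412
delay to age 4: R₀ = 0.47 × (0.56 × 32) = 0.47 × 17.9200 = 8.4224
Higher: breed at age 3 (22.5412).

22.54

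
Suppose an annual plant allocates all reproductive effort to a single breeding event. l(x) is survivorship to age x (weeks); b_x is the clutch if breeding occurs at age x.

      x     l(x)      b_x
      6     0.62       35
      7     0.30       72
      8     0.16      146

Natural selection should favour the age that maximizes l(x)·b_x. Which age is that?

Expected offspring if breeding at age x = l(x) × b_x:
  age 6: 0.62 × 35 = 21.700
  age 7: 0.30 × 72 = 21.600
  age 8: 0.16 × 146 = 23.360
Maximum at age 8 (23.360).

8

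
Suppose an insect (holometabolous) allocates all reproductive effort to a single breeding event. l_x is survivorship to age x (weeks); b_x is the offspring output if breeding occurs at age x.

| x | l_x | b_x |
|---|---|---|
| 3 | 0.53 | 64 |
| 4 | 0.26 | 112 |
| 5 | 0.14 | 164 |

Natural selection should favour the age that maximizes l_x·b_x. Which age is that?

Expected offspring if breeding at age x = l_x × b_x:
  age 3: 0.53 × 64 = 33.920
  age 4: 0.26 × 112 = 29.120
  age 5: 0.14 × 164 = 22.960
Maximum at age 3 (33.920).

3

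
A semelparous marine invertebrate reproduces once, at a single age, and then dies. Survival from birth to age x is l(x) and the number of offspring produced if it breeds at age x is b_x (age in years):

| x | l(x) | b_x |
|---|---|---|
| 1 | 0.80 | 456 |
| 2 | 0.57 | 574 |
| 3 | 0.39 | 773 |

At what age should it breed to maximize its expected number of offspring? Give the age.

1

Expected offspring if breeding at age x = l(x) × b_x:
  age 1: 0.80 × 456 = 364.800
  age 2: 0.57 × 574 = 327.180
  age 3: 0.39 × 773 = 301.470
Maximum at age 1 (364.800).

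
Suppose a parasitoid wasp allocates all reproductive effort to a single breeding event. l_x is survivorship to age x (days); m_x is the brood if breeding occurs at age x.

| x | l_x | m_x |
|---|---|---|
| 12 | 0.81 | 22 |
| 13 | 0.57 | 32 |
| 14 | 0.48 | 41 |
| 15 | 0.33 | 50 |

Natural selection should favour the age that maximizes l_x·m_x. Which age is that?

14

Expected offspring if breeding at age x = l_x × m_x:
  age 12: 0.81 × 22 = 17.820
  age 13: 0.57 × 32 = 18.240
  age 14: 0.48 × 41 = 19.680
  age 15: 0.33 × 50 = 16.500
Maximum at age 14 (19.680).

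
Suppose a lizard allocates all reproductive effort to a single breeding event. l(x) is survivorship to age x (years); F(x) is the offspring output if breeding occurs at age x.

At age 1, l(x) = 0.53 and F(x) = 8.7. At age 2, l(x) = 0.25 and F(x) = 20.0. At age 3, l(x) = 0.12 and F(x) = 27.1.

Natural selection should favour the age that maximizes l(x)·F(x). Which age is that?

2

Expected offspring if breeding at age x = l(x) × F(x):
  age 1: 0.53 × 8.7 = 4.611
  age 2: 0.25 × 20.0 = 5.000
  age 3: 0.12 × 27.1 = 3.252
Maximum at age 2 (5.000).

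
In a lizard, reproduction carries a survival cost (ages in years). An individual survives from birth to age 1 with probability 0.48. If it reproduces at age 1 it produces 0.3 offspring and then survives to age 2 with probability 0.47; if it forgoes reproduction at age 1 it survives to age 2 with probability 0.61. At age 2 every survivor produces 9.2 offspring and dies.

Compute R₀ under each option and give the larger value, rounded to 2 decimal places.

2.69

breed at age 1: R₀ = 0.48 × (0.3 + 0.47 × 9.2) = 0.48 × 4.6240 = 2.2195
delay to age 2: R₀ = 0.48 × (0.61 × 9.2) = 0.48 × 5.6120 = 2.6938
Higher: delay to age 2 (2.6938).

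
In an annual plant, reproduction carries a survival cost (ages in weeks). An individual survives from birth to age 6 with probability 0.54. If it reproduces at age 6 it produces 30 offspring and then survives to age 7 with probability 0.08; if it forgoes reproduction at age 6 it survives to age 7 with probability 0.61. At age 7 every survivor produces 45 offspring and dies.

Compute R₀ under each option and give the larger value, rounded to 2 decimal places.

breed at age 6: R₀ = 0.54 × (30 + 0.08 × 45) = 0.54 × 33.6000 = 18.1440
delay to age 7: R₀ = 0.54 × (0.61 × 45) = 0.54 × 27.4500 = 14.8230
Higher: breed at age 6 (18.1440).

18.14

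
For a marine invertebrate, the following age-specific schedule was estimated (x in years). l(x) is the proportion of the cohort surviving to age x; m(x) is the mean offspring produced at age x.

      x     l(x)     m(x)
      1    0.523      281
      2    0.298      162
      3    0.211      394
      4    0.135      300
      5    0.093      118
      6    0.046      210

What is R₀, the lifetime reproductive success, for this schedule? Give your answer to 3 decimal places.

339.507

R₀ = Σ l(x) m(x):
  age 1: 0.523 × 281 = 146.9630
  age 2: 0.298 × 162 = 48.2760
  age 3: 0.211 × 394 = 83.1340
  age 4: 0.135 × 300 = 40.5000
  age 5: 0.093 × 118 = 10.9740
  age 6: 0.046 × 210 = 9.6600
R₀ = 146.9630 + 48.2760 + 83.1340 + 40.5000 + 10.9740 + 9.6600 = 339.5070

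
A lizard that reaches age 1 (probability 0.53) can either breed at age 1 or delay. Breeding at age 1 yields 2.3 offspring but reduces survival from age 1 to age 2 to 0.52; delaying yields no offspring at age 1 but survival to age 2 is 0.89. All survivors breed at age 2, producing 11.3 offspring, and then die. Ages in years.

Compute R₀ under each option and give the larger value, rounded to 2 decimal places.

5.33

breed at age 1: R₀ = 0.53 × (2.3 + 0.52 × 11.3) = 0.53 × 8.1760 = 4.3333
delay to age 2: R₀ = 0.53 × (0.89 × 11.3) = 0.53 × 10.0570 = 5.3302
Higher: delay to age 2 (5.3302).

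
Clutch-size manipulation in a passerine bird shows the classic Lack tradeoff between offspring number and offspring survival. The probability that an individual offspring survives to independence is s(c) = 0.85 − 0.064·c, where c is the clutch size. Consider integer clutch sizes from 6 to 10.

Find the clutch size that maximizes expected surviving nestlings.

7

Expected surviving nestlings = c × s(c):
  c=6: 6 × 0.466 = 2.796
  c=7: 7 × 0.402 = 2.814
  c=8: 8 × 0.338 = 2.704
  c=9: 9 × 0.274 = 2.466
  c=10: 10 × 0.210 = 2.100
Maximum at c = 7 (2.814 surviving nestlings).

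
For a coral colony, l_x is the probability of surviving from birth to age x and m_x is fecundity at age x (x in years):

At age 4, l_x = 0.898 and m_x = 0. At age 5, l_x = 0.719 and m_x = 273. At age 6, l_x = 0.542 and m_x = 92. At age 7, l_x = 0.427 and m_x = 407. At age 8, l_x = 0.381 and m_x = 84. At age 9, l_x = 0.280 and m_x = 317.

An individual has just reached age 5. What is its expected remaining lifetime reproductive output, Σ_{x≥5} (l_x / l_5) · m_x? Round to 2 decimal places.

752.02

l_5 = 0.719. Conditional survival from age 5 to x is l_x / l_5.
  x=5: (0.719/0.719) × 273 = 273.0000
  x=6: (0.542/0.719) × 92 = 69.3519
  x=7: (0.427/0.719) × 407 = 241.7093
  x=8: (0.381/0.719) × 84 = 44.5118
  x=9: (0.280/0.719) × 317 = 123.4492
Sum = 273.0000 + 69.3519 + 241.7093 + 44.5118 + 123.4492 = 752.0223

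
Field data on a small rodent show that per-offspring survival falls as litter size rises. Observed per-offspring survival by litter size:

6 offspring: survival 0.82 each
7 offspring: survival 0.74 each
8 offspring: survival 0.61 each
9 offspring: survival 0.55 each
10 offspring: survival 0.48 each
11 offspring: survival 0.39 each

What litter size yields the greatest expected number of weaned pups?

Expected weaned pups = c × s(c):
  c=6: 6 × 0.82 = 4.920
  c=7: 7 × 0.74 = 5.180
  c=8: 8 × 0.61 = 4.880
  c=9: 9 × 0.55 = 4.950
  c=10: 10 × 0.48 = 4.800
  c=11: 11 × 0.39 = 4.290
Maximum at c = 7 (5.180 weaned pups).

7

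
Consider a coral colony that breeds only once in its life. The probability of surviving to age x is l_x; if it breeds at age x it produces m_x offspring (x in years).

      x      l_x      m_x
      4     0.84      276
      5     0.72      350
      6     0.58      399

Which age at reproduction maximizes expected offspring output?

5

Expected offspring if breeding at age x = l_x × m_x:
  age 4: 0.84 × 276 = 231.840
  age 5: 0.72 × 350 = 252.000
  age 6: 0.58 × 399 = 231.420
Maximum at age 5 (252.000).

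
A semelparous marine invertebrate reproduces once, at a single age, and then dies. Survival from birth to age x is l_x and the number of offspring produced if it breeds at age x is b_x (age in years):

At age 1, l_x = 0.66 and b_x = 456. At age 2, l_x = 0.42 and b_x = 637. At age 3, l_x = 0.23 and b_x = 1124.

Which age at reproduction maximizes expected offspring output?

Expected offspring if breeding at age x = l_x × b_x:
  age 1: 0.66 × 456 = 300.960
  age 2: 0.42 × 637 = 267.540
  age 3: 0.23 × 1124 = 258.520
Maximum at age 1 (300.960).

1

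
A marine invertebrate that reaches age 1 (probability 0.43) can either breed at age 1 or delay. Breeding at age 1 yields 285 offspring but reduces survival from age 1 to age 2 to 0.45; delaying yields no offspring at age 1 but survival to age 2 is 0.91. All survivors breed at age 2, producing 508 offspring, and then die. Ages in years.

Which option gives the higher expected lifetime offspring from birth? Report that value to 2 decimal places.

breed at age 1: R₀ = 0.43 × (285 + 0.45 × 508) = 0.43 × 513.6000 = 220.8480
delay to age 2: R₀ = 0.43 × (0.91 × 508) = 0.43 × 462.2800 = 198.7804
Higher: breed at age 1 (220.8480).

220.85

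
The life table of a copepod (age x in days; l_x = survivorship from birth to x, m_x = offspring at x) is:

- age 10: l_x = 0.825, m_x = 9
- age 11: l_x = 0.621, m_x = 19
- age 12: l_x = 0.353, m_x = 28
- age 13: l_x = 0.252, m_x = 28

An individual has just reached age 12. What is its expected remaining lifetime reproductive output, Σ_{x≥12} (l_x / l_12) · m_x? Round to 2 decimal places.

l_12 = 0.353. Conditional survival from age 12 to x is l_x / l_12.
  x=12: (0.353/0.353) × 28 = 28.0000
  x=13: (0.252/0.353) × 28 = 19.9887
Sum = 28.0000 + 19.9887 = 47.9887

47.99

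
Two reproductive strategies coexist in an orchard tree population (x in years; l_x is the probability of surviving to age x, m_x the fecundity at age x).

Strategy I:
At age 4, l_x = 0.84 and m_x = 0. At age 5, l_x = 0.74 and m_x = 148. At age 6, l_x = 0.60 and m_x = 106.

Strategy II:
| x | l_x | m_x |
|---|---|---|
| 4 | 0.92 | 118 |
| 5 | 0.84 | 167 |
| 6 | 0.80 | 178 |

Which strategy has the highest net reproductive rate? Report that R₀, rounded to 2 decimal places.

391.24

Strategy I: R₀ = 0.84×0 + 0.74×148 + 0.60×106 = 173.1200
Strategy II: R₀ = 0.92×118 + 0.84×167 + 0.80×178 = 391.2400
Highest R₀: strategy II with 391.2400.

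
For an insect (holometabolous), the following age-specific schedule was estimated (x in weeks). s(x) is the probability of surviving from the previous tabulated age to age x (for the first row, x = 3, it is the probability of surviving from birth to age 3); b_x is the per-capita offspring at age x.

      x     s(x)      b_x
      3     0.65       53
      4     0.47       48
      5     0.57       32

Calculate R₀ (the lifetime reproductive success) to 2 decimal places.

Survivorship from birth: l_x = s_3·s_4·…·s_x.
  l_3 = 0.65000
  l_4 = 0.30550
  l_5 = 0.17413
R₀ = Σ l_x b_x:
  age 3: 0.65000 × 53 = 34.4500
  age 4: 0.30550 × 48 = 14.6640
  age 5: 0.17413 × 32 = 5.5722
R₀ = 34.4500 + 14.6640 + 5.5722 = 54.6862

54.69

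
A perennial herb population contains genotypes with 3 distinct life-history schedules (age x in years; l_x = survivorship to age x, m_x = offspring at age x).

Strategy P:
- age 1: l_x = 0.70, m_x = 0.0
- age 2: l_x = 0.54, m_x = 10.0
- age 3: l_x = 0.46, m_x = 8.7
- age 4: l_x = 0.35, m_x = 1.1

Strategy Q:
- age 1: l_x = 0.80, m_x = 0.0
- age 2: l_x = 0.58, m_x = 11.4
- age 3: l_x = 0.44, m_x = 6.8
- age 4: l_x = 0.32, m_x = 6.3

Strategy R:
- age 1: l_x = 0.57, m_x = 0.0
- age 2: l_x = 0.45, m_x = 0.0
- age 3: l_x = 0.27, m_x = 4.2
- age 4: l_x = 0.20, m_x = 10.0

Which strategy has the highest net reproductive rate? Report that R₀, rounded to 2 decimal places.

11.62

Strategy P: R₀ = 0.70×0.0 + 0.54×10.0 + 0.46×8.7 + 0.35×1.1 = 9.7870
Strategy Q: R₀ = 0.80×0.0 + 0.58×11.4 + 0.44×6.8 + 0.32×6.3 = 11.6200
Strategy R: R₀ = 0.57×0.0 + 0.45×0.0 + 0.27×4.2 + 0.20×10.0 = 3.1340
Highest R₀: strategy Q with 11.6200.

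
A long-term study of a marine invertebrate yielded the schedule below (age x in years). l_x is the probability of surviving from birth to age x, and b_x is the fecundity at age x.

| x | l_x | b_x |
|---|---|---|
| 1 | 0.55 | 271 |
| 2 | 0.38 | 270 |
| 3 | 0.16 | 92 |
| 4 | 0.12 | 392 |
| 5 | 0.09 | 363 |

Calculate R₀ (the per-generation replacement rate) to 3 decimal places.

R₀ = Σ l_x b_x:
  age 1: 0.55 × 271 = 149.0500
  age 2: 0.38 × 270 = 102.6000
  age 3: 0.16 × 92 = 14.7200
  age 4: 0.12 × 392 = 47.0400
  age 5: 0.09 × 363 = 32.6700
R₀ = 149.0500 + 102.6000 + 14.7200 + 47.0400 + 32.6700 = 346.0800

346.080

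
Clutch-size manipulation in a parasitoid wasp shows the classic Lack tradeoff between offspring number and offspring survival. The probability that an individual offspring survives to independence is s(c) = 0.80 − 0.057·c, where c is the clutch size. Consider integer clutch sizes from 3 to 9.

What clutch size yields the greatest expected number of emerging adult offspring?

7

Expected emerging adult offspring = c × s(c):
  c=3: 3 × 0.629 = 1.887
  c=4: 4 × 0.572 = 2.288
  c=5: 5 × 0.515 = 2.575
  c=6: 6 × 0.458 = 2.748
  c=7: 7 × 0.401 = 2.807
  c=8: 8 × 0.344 = 2.752
  c=9: 9 × 0.287 = 2.583
Maximum at c = 7 (2.807 emerging adult offspring).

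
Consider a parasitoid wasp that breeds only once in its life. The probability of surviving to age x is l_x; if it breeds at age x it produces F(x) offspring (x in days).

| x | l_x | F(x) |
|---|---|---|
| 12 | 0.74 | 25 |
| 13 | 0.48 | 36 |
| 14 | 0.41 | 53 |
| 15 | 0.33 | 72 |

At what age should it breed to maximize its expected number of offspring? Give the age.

15

Expected offspring if breeding at age x = l_x × F(x):
  age 12: 0.74 × 25 = 18.500
  age 13: 0.48 × 36 = 17.280
  age 14: 0.41 × 53 = 21.730
  age 15: 0.33 × 72 = 23.760
Maximum at age 15 (23.760).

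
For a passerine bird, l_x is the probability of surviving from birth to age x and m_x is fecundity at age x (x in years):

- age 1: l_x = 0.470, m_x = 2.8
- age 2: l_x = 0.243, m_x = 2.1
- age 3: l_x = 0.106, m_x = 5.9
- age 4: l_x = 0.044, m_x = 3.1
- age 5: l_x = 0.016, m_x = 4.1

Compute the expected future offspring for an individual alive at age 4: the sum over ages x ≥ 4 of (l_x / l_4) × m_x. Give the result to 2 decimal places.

4.59

l_4 = 0.044. Conditional survival from age 4 to x is l_x / l_4.
  x=4: (0.044/0.044) × 3.1 = 3.1000
  x=5: (0.016/0.044) × 4.1 = 1.4909
Sum = 3.1000 + 1.4909 = 4.5909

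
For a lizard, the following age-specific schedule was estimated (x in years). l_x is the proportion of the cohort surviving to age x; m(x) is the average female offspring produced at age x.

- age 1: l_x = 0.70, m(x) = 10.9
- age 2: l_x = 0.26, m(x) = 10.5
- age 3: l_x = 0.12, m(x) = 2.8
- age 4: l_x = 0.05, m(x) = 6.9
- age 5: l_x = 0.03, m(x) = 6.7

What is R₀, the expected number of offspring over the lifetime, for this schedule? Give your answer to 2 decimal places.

R₀ = Σ l_x m(x):
  age 1: 0.70 × 10.9 = 7.6300
  age 2: 0.26 × 10.5 = 2.7300
  age 3: 0.12 × 2.8 = 0.3360
  age 4: 0.05 × 6.9 = 0.3450
  age 5: 0.03 × 6.7 = 0.2010
R₀ = 7.6300 + 2.7300 + 0.3360 + 0.3450 + 0.2010 = 11.2420

11.24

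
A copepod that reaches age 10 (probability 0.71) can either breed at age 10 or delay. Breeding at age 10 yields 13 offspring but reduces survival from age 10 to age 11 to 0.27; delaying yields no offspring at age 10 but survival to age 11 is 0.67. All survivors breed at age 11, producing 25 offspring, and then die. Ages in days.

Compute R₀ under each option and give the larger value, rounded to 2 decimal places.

breed at age 10: R₀ = 0.71 × (13 + 0.27 × 25) = 0.71 × 19.7500 = 14.0225
delay to age 11: R₀ = 0.71 × (0.67 × 25) = 0.71 × 16.7500 = 11.8925
Higher: breed at age 10 (14.0225).

14.02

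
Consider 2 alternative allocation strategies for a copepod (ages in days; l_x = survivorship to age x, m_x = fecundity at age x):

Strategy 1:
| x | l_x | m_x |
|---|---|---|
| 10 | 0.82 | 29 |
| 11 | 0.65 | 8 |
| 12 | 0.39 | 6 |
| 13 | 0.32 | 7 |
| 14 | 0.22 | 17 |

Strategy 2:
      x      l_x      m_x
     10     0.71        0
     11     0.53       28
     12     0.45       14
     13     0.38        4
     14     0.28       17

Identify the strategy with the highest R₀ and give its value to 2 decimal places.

37.30

Strategy 1: R₀ = 0.82×29 + 0.65×8 + 0.39×6 + 0.32×7 + 0.22×17 = 37.3000
Strategy 2: R₀ = 0.71×0 + 0.53×28 + 0.45×14 + 0.38×4 + 0.28×17 = 27.4200
Highest R₀: strategy 1 with 37.3000.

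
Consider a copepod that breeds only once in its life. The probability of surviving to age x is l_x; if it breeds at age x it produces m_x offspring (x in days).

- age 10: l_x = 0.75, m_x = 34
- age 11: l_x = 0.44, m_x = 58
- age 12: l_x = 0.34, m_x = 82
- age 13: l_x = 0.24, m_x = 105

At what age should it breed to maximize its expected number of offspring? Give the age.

12

Expected offspring if breeding at age x = l_x × m_x:
  age 10: 0.75 × 34 = 25.500
  age 11: 0.44 × 58 = 25.520
  age 12: 0.34 × 82 = 27.880
  age 13: 0.24 × 105 = 25.200
Maximum at age 12 (27.880).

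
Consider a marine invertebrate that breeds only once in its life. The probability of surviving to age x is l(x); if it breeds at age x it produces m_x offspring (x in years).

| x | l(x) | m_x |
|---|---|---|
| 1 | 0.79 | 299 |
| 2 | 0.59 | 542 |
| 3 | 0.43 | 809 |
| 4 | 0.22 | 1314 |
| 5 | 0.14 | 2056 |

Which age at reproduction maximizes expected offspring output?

3

Expected offspring if breeding at age x = l(x) × m_x:
  age 1: 0.79 × 299 = 236.210
  age 2: 0.59 × 542 = 319.780
  age 3: 0.43 × 809 = 347.870
  age 4: 0.22 × 1314 = 289.080
  age 5: 0.14 × 2056 = 287.840
Maximum at age 3 (347.870).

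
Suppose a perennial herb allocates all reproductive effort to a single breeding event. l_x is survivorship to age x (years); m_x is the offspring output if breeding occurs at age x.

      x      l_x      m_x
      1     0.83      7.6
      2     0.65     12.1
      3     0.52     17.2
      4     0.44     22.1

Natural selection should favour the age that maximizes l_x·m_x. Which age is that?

4

Expected offspring if breeding at age x = l_x × m_x:
  age 1: 0.83 × 7.6 = 6.308
  age 2: 0.65 × 12.1 = 7.865
  age 3: 0.52 × 17.2 = 8.944
  age 4: 0.44 × 22.1 = 9.724
Maximum at age 4 (9.724).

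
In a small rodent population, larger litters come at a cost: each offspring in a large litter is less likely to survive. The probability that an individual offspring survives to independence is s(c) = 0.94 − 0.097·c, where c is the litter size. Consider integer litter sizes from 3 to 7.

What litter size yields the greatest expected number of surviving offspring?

Expected surviving offspring = c × s(c):
  c=3: 3 × 0.649 = 1.947
  c=4: 4 × 0.552 = 2.208
  c=5: 5 × 0.455 = 2.275
  c=6: 6 × 0.358 = 2.148
  c=7: 7 × 0.261 = 1.827
Maximum at c = 5 (2.275 surviving offspring).

5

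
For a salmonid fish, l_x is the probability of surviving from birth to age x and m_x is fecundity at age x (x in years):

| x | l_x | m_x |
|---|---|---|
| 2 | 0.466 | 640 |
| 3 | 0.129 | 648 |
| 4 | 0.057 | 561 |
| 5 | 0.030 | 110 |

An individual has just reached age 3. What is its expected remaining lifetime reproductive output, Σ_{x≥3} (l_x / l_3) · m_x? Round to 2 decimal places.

921.47

l_3 = 0.129. Conditional survival from age 3 to x is l_x / l_3.
  x=3: (0.129/0.129) × 648 = 648.0000
  x=4: (0.057/0.129) × 561 = 247.8837
  x=5: (0.030/0.129) × 110 = 25.5814
Sum = 648.0000 + 247.8837 + 25.5814 = 921.4651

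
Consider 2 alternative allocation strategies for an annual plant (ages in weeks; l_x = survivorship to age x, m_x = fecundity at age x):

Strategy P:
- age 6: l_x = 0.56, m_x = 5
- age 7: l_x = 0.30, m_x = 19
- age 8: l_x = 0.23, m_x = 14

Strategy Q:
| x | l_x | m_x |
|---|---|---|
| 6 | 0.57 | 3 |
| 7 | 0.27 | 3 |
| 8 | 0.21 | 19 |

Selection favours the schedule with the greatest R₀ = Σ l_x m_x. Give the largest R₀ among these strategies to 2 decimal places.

11.72

Strategy P: R₀ = 0.56×5 + 0.30×19 + 0.23×14 = 11.7200
Strategy Q: R₀ = 0.57×3 + 0.27×3 + 0.21×19 = 6.5100
Highest R₀: strategy P with 11.7200.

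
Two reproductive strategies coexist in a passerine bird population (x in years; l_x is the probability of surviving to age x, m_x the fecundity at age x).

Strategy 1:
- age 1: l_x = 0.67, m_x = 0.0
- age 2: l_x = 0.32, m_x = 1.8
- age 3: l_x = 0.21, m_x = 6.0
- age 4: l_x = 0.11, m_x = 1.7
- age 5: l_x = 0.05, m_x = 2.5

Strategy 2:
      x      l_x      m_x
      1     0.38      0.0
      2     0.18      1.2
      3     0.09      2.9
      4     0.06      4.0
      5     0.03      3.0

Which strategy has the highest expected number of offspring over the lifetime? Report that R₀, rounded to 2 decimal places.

Strategy 1: R₀ = 0.67×0.0 + 0.32×1.8 + 0.21×6.0 + 0.11×1.7 + 0.05×2.5 = 2.1480
Strategy 2: R₀ = 0.38×0.0 + 0.18×1.2 + 0.09×2.9 + 0.06×4.0 + 0.03×3.0 = 0.8070
Highest R₀: strategy 1 with 2.1480.

2.15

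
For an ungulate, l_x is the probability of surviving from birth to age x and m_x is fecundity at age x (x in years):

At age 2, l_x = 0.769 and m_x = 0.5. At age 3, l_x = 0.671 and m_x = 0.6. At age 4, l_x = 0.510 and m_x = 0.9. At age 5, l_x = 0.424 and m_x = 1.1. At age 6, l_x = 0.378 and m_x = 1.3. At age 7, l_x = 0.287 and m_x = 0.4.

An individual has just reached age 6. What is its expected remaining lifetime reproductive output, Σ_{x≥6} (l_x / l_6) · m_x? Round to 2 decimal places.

l_6 = 0.378. Conditional survival from age 6 to x is l_x / l_6.
  x=6: (0.378/0.378) × 1.3 = 1.3000
  x=7: (0.287/0.378) × 0.4 = 0.3037
Sum = 1.3000 + 0.3037 = 1.6037

1.60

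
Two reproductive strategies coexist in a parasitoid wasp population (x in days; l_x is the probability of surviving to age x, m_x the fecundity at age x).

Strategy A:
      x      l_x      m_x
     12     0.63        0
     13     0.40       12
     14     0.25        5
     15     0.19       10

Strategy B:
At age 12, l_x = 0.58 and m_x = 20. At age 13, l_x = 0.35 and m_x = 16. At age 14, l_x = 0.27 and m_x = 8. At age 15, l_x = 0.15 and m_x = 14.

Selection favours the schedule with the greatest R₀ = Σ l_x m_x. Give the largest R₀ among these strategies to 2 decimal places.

21.46

Strategy A: R₀ = 0.63×0 + 0.40×12 + 0.25×5 + 0.19×10 = 7.9500
Strategy B: R₀ = 0.58×20 + 0.35×16 + 0.27×8 + 0.15×14 = 21.4600
Highest R₀: strategy B with 21.4600.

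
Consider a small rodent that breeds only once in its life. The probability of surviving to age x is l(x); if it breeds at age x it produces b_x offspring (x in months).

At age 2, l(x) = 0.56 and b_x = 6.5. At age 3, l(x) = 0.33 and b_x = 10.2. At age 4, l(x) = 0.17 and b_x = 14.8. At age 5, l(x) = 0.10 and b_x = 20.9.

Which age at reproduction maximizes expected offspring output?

2

Expected offspring if breeding at age x = l(x) × b_x:
  age 2: 0.56 × 6.5 = 3.640
  age 3: 0.33 × 10.2 = 3.366
  age 4: 0.17 × 14.8 = 2.516
  age 5: 0.10 × 20.9 = 2.090
Maximum at age 2 (3.640).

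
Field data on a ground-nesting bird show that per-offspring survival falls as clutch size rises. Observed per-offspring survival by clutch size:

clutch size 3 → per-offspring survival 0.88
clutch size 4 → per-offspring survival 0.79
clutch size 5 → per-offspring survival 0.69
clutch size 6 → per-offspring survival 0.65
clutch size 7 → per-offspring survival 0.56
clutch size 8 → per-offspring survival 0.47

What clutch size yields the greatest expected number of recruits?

7

Expected recruits = c × s(c):
  c=3: 3 × 0.88 = 2.640
  c=4: 4 × 0.79 = 3.160
  c=5: 5 × 0.69 = 3.450
  c=6: 6 × 0.65 = 3.900
  c=7: 7 × 0.56 = 3.920
  c=8: 8 × 0.47 = 3.760
Maximum at c = 7 (3.920 recruits).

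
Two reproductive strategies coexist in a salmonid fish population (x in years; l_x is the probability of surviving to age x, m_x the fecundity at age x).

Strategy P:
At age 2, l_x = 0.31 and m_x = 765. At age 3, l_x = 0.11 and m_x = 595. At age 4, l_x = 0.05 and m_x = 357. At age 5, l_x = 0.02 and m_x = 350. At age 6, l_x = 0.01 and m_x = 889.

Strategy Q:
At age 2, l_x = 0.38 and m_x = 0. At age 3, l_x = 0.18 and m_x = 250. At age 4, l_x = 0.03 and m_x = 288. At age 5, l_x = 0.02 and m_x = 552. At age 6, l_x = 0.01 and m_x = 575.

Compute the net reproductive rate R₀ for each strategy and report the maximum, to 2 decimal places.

Strategy P: R₀ = 0.31×765 + 0.11×595 + 0.05×357 + 0.02×350 + 0.01×889 = 336.3400
Strategy Q: R₀ = 0.38×0 + 0.18×250 + 0.03×288 + 0.02×552 + 0.01×575 = 70.4300
Highest R₀: strategy P with 336.3400.

336.34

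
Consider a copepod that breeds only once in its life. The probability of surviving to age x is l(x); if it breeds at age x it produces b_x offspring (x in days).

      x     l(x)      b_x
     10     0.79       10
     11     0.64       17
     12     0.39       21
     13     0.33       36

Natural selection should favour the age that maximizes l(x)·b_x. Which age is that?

13

Expected offspring if breeding at age x = l(x) × b_x:
  age 10: 0.79 × 10 = 7.900
  age 11: 0.64 × 17 = 10.880
  age 12: 0.39 × 21 = 8.190
  age 13: 0.33 × 36 = 11.880
Maximum at age 13 (11.880).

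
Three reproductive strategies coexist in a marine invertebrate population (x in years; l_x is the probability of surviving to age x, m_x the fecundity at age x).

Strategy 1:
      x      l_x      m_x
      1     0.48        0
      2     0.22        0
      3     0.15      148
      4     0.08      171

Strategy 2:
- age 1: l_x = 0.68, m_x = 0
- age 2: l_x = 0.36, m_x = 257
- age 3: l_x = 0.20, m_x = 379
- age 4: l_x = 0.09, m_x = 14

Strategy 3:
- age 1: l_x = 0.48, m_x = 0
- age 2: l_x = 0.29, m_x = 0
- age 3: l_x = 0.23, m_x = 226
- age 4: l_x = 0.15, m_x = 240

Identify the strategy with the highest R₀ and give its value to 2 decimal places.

Strategy 1: R₀ = 0.48×0 + 0.22×0 + 0.15×148 + 0.08×171 = 35.8800
Strategy 2: R₀ = 0.68×0 + 0.36×257 + 0.20×379 + 0.09×14 = 169.5800
Strategy 3: R₀ = 0.48×0 + 0.29×0 + 0.23×226 + 0.15×240 = 87.9800
Highest R₀: strategy 2 with 169.5800.

169.58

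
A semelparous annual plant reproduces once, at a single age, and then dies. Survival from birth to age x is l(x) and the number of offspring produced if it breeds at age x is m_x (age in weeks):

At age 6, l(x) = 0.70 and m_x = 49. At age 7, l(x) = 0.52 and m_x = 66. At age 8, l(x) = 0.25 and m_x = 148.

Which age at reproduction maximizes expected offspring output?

8

Expected offspring if breeding at age x = l(x) × m_x:
  age 6: 0.70 × 49 = 34.300
  age 7: 0.52 × 66 = 34.320
  age 8: 0.25 × 148 = 37.000
Maximum at age 8 (37.000).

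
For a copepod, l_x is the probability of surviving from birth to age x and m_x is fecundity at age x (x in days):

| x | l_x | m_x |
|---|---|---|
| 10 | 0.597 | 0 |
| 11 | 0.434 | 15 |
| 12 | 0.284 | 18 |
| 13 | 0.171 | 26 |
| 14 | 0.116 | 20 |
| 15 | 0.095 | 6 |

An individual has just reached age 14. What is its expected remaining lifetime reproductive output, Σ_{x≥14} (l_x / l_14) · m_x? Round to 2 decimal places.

24.91

l_14 = 0.116. Conditional survival from age 14 to x is l_x / l_14.
  x=14: (0.116/0.116) × 20 = 20.0000
  x=15: (0.095/0.116) × 6 = 4.9138
Sum = 20.0000 + 4.9138 = 24.9138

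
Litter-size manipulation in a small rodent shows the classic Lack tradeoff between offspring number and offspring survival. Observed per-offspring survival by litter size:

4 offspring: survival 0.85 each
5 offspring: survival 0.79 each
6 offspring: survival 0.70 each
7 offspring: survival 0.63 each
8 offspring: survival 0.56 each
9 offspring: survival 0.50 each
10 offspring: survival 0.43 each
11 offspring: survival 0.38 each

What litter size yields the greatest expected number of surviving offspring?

Expected surviving offspring = c × s(c):
  c=4: 4 × 0.85 = 3.400
  c=5: 5 × 0.79 = 3.950
  c=6: 6 × 0.70 = 4.200
  c=7: 7 × 0.63 = 4.410
  c=8: 8 × 0.56 = 4.480
  c=9: 9 × 0.50 = 4.500
  c=10: 10 × 0.43 = 4.300
  c=11: 11 × 0.38 = 4.180
Maximum at c = 9 (4.500 surviving offspring).

9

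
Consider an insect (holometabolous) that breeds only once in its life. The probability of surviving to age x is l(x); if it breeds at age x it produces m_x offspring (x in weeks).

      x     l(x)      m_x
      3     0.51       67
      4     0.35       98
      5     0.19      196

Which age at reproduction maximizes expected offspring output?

5

Expected offspring if breeding at age x = l(x) × m_x:
  age 3: 0.51 × 67 = 34.170
  age 4: 0.35 × 98 = 34.300
  age 5: 0.19 × 196 = 37.240
Maximum at age 5 (37.240).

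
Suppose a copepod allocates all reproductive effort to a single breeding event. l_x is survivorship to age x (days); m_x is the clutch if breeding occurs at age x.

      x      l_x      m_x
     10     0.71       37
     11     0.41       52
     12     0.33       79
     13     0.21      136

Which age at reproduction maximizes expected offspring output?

Expected offspring if breeding at age x = l_x × m_x:
  age 10: 0.71 × 37 = 26.270
  age 11: 0.41 × 52 = 21.320
  age 12: 0.33 × 79 = 26.070
  age 13: 0.21 × 136 = 28.560
Maximum at age 13 (28.560).

13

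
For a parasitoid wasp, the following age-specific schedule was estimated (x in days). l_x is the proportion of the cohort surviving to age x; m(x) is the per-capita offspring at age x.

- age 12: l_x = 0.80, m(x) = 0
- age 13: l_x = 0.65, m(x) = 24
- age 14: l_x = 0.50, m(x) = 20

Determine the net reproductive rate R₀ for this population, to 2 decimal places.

25.60

R₀ = Σ l_x m(x):
  age 12: 0.80 × 0 = 0.0000
  age 13: 0.65 × 24 = 15.6000
  age 14: 0.50 × 20 = 10.0000
R₀ = 0.0000 + 15.6000 + 10.0000 = 25.6000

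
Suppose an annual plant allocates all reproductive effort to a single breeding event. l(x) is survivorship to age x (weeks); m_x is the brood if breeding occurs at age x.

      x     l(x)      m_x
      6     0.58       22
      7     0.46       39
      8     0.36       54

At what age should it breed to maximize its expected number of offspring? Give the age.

Expected offspring if breeding at age x = l(x) × m_x:
  age 6: 0.58 × 22 = 12.760
  age 7: 0.46 × 39 = 17.940
  age 8: 0.36 × 54 = 19.440
Maximum at age 8 (19.440).

8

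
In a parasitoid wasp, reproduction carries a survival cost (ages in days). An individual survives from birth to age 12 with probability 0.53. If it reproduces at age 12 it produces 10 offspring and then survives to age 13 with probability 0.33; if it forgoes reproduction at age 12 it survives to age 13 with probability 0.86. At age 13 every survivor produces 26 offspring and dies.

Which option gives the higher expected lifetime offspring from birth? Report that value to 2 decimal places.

11.85

breed at age 12: R₀ = 0.53 × (10 + 0.33 × 26) = 0.53 × 18.5800 = 9.8474
delay to age 13: R₀ = 0.53 × (0.86 × 26) = 0.53 × 22.3600 = 11.8508
Higher: delay to age 13 (11.8508).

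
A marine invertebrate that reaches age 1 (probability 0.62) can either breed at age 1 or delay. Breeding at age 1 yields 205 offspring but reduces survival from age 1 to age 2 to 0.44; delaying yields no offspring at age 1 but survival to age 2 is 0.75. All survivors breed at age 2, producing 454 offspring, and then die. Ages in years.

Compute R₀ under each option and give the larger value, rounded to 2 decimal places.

breed at age 1: R₀ = 0.62 × (205 + 0.44 × 454) = 0.62 × 404.7600 = 250.9512
delay to age 2: R₀ = 0.62 × (0.75 × 454) = 0.62 × 340.5000 = 211.1100
Higher: breed at age 1 (250.9512).

250.95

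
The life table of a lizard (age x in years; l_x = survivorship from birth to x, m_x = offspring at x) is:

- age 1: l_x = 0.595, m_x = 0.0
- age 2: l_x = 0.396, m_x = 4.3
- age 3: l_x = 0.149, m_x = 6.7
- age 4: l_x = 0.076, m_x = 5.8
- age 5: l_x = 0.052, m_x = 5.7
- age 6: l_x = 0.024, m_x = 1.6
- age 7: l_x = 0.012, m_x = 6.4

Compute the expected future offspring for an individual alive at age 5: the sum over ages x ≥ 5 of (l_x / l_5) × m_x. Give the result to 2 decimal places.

l_5 = 0.052. Conditional survival from age 5 to x is l_x / l_5.
  x=5: (0.052/0.052) × 5.7 = 5.7000
  x=6: (0.024/0.052) × 1.6 = 0.7385
  x=7: (0.012/0.052) × 6.4 = 1.4769
Sum = 5.7000 + 0.7385 + 1.4769 = 7.9154

7.92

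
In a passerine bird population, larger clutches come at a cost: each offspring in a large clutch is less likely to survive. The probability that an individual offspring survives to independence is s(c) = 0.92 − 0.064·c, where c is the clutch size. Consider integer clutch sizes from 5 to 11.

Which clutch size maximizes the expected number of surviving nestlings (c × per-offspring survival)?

7

Expected surviving nestlings = c × s(c):
  c=5: 5 × 0.600 = 3.000
  c=6: 6 × 0.536 = 3.216
  c=7: 7 × 0.472 = 3.304
  c=8: 8 × 0.408 = 3.264
  c=9: 9 × 0.344 = 3.096
  c=10: 10 × 0.280 = 2.800
  c=11: 11 × 0.216 = 2.376
Maximum at c = 7 (3.304 surviving nestlings).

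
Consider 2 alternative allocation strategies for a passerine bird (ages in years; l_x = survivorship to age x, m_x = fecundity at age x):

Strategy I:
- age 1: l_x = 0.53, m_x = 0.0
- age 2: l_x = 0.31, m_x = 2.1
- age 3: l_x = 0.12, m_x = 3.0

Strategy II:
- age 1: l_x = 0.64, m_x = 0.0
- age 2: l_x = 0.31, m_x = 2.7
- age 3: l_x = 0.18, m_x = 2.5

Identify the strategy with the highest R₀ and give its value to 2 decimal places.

Strategy I: R₀ = 0.53×0.0 + 0.31×2.1 + 0.12×3.0 = 1.0110
Strategy II: R₀ = 0.64×0.0 + 0.31×2.7 + 0.18×2.5 = 1.2870
Highest R₀: strategy II with 1.2870.

1.29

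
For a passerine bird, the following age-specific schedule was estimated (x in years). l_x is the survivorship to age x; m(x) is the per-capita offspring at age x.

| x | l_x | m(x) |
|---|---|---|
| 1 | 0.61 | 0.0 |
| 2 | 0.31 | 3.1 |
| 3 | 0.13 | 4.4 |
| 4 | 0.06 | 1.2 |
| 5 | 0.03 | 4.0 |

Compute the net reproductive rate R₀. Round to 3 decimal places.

1.725

R₀ = Σ l_x m(x):
  age 1: 0.61 × 0.0 = 0.0000
  age 2: 0.31 × 3.1 = 0.9610
  age 3: 0.13 × 4.4 = 0.5720
  age 4: 0.06 × 1.2 = 0.0720
  age 5: 0.03 × 4.0 = 0.1200
R₀ = 0.0000 + 0.9610 + 0.5720 + 0.0720 + 0.1200 = 1.7250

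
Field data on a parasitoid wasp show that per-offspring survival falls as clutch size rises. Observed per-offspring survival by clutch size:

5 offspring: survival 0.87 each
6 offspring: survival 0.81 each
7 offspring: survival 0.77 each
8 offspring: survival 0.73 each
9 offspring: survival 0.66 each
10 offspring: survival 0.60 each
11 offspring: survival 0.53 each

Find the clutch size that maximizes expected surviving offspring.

10

Expected surviving offspring = c × s(c):
  c=5: 5 × 0.87 = 4.350
  c=6: 6 × 0.81 = 4.860
  c=7: 7 × 0.77 = 5.390
  c=8: 8 × 0.73 = 5.840
  c=9: 9 × 0.66 = 5.940
  c=10: 10 × 0.60 = 6.000
  c=11: 11 × 0.53 = 5.830
Maximum at c = 10 (6.000 surviving offspring).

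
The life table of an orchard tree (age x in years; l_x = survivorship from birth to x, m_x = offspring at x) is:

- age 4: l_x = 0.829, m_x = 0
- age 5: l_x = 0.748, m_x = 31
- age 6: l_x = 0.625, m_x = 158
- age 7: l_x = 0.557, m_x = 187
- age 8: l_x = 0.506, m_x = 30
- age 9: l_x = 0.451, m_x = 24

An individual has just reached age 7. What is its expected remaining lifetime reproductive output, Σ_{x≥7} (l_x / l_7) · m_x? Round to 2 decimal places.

233.69

l_7 = 0.557. Conditional survival from age 7 to x is l_x / l_7.
  x=7: (0.557/0.557) × 187 = 187.0000
  x=8: (0.506/0.557) × 30 = 27.2531
  x=9: (0.451/0.557) × 24 = 19.4327
Sum = 187.0000 + 27.2531 + 19.4327 = 233.6858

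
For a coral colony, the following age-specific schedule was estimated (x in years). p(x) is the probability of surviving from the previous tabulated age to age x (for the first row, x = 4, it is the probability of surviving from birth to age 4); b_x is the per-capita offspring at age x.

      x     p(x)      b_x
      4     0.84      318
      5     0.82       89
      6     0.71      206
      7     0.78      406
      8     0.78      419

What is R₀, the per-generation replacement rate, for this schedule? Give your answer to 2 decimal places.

708.71

Survivorship from birth: l_x = p_4·p_5·…·p_x.
  l_4 = 0.84000
  l_5 = 0.68880
  l_6 = 0.48905
  l_7 = 0.38146
  l_8 = 0.29754
R₀ = Σ l_x b_x:
  age 4: 0.84000 × 318 = 267.1200
  age 5: 0.68880 × 89 = 61.3032
  age 6: 0.48905 × 206 = 100.7443
  age 7: 0.38146 × 406 = 154.8728
  age 8: 0.29754 × 419 = 124.6693
R₀ = 267.1200 + 61.3032 + 100.7443 + 154.8728 + 124.6693 = 708.7095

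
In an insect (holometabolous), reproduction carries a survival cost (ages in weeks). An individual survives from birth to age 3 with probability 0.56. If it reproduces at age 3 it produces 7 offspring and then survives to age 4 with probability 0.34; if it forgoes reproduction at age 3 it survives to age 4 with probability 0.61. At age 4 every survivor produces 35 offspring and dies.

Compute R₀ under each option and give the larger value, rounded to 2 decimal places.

breed at age 3: R₀ = 0.56 × (7 + 0.34 × 35) = 0.56 × 18.9000 = 10.5840
delay to age 4: R₀ = 0.56 × (0.61 × 35) = 0.56 × 21.3500 = 11.9560
Higher: delay to age 4 (11.9560).

11.96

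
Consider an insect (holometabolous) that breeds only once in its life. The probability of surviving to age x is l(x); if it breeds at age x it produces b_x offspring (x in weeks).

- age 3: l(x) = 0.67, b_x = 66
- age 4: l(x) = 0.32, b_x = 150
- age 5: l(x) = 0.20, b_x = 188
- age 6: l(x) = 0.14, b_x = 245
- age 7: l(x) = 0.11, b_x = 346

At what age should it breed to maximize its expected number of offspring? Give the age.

4

Expected offspring if breeding at age x = l(x) × b_x:
  age 3: 0.67 × 66 = 44.220
  age 4: 0.32 × 150 = 48.000
  age 5: 0.20 × 188 = 37.600
  age 6: 0.14 × 245 = 34.300
  age 7: 0.11 × 346 = 38.060
Maximum at age 4 (48.000).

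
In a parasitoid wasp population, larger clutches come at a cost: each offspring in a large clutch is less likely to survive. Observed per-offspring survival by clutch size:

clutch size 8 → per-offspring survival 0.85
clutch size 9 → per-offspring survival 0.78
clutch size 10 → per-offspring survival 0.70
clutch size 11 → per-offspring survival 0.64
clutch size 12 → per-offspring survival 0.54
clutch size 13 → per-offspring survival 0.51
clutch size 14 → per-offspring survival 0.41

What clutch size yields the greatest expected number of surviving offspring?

Expected surviving offspring = c × s(c):
  c=8: 8 × 0.85 = 6.800
  c=9: 9 × 0.78 = 7.020
  c=10: 10 × 0.70 = 7.000
  c=11: 11 × 0.64 = 7.040
  c=12: 12 × 0.54 = 6.480
  c=13: 13 × 0.51 = 6.630
  c=14: 14 × 0.41 = 5.740
Maximum at c = 11 (7.040 surviving offspring).

11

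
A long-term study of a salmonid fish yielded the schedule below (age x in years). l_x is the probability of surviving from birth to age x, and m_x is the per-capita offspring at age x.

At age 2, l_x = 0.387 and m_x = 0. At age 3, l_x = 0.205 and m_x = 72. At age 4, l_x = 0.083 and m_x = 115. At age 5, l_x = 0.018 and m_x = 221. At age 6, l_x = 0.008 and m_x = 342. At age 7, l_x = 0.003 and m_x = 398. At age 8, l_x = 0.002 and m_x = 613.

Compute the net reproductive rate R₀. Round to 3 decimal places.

R₀ = Σ l_x m_x:
  age 2: 0.387 × 0 = 0.0000
  age 3: 0.205 × 72 = 14.7600
  age 4: 0.083 × 115 = 9.5450
  age 5: 0.018 × 221 = 3.9780
  age 6: 0.008 × 342 = 2.7360
  age 7: 0.003 × 398 = 1.1940
  age 8: 0.002 × 613 = 1.2260
R₀ = 0.0000 + 14.7600 + 9.5450 + 3.9780 + 2.7360 + 1.1940 + 1.2260 = 33.4390

33.439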